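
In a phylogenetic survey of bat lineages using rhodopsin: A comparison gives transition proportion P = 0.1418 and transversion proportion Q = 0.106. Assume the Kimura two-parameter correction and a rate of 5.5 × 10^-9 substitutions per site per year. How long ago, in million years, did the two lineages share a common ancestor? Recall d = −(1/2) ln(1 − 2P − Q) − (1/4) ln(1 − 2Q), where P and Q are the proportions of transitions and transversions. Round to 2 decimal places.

27.85

Under the Kimura two-parameter model, d = −½ ln(1 − 2P − Q) − ¼ ln(1 − 2Q).
1 − 2P − Q = 0.6104, giving −½ ln(0.6104) = 0.246820.
1 − 2Q = 0.788, giving −¼ ln(0.788) = 0.059564.
d = 0.246820 + 0.059564 = 0.306384.
Under a molecular clock d = 2μt, so t = d/(2μ) = 0.306384 / (2 × 5.5 × 10^-9) = 27.85 million years.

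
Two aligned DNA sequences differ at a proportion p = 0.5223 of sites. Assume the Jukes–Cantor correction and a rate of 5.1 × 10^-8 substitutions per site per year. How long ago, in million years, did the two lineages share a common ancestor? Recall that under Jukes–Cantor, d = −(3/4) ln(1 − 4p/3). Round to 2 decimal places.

8.77

d = −(3/4) ln(1 − 4p/3) = −0.75 ln(1 − 0.6964) = −0.75 ln(0.3036)
  = −0.75 × (-1.192044) = 0.894033 substitutions/site.
Under a molecular clock d = 2μt, so t = d/(2μ) = 0.894033 / (2 × 5.1 × 10^-8) = 8.77 million years.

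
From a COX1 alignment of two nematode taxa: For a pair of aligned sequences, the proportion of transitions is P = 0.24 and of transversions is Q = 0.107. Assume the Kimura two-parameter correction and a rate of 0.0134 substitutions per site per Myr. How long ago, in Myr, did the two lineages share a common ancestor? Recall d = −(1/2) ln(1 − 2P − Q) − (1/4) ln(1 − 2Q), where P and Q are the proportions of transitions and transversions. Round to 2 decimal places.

18.74

Under the Kimura two-parameter model, d = −½ ln(1 − 2P − Q) − ¼ ln(1 − 2Q).
1 − 2P − Q = 0.413, giving −½ ln(0.413) = 0.442154.
1 − 2Q = 0.786, giving −¼ ln(0.786) = 0.060200.
d = 0.442154 + 0.060200 = 0.502354.
Under a molecular clock d = 2μt, so t = d/(2μ) = 0.502354 / (2 × 0.0134) = 18.74 Myr.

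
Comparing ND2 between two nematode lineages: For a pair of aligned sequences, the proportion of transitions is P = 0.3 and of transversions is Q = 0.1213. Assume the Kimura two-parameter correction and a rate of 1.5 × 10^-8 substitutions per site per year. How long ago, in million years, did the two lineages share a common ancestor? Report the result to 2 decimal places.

Under the Kimura two-parameter model, d = −½ ln(1 − 2P − Q) − ¼ ln(1 − 2Q).
1 − 2P − Q = 0.2787, giving −½ ln(0.2787) = 0.638810.
1 − 2Q = 0.7574, giving −¼ ln(0.7574) = 0.069466.
d = 0.638810 + 0.069466 = 0.708276.
Under a molecular clock d = 2μt, so t = d/(2μ) = 0.708276 / (2 × 1.5 × 10^-8) = 23.61 million years.

23.61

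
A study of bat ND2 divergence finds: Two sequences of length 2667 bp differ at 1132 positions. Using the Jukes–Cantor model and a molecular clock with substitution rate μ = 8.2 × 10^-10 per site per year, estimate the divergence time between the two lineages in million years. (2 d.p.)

p = 1132/2667 ≈ 0.424447.
d = −(3/4) ln(1 − 4p/3) = −0.75 ln(1 − 0.565929) = −0.75 ln(0.434071)
  = −0.75 × (-0.834547) = 0.625910 substitutions/site.
Under a molecular clock d = 2μt, so t = d/(2μ) = 0.625910 / (2 × 8.2 × 10^-10) = 381.65 million years.

381.65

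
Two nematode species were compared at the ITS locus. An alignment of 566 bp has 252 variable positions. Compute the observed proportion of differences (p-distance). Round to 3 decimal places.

0.445

p = 252/566 = 0.445229… ≈ 0.445 (to 3 d.p.).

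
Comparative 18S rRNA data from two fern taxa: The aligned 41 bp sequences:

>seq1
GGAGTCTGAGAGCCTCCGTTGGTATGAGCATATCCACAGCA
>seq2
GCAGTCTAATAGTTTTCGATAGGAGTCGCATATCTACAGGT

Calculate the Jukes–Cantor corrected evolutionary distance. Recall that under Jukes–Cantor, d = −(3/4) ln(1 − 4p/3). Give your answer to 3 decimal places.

The sequences differ at 15 of 41 sites, so p = 15/41 ≈ 0.365854.
d = −(3/4) ln(1 − 4p/3) = −0.75 ln(1 − 0.487805) = −0.75 ln(0.512195)
  = −0.75 × (-0.669050) = 0.501788 substitutions/site.

0.502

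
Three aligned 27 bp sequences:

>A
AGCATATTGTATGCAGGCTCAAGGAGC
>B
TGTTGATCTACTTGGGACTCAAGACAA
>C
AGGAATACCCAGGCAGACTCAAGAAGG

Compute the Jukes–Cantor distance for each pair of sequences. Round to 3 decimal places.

A–B: 16/27 sites differ → p ≈ 0.592593, d = −0.75 ln(1 − 0.790124) = 1.170929 ≈ 1.171.
A–C: 11/27 sites differ → p ≈ 0.407407, d = −0.75 ln(1 − 0.543209) = 0.587647 ≈ 0.588.
B–C: 16/27 sites differ → p ≈ 0.592593, d = −0.75 ln(1 − 0.790124) = 1.170929 ≈ 1.171.

d(A,B) = 1.171, d(A,C) = 0.588, d(B,C) = 1.171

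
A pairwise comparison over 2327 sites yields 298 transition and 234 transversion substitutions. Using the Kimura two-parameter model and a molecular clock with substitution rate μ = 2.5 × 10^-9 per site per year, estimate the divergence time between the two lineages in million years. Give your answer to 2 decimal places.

55.34

P = 298/2327 ≈ 0.128062 and Q = 234/2327 ≈ 0.100559.
Under the Kimura two-parameter model, d = −½ ln(1 − 2P − Q) − ¼ ln(1 − 2Q).
1 − 2P − Q = 0.643317, giving −½ ln(0.643317) = 0.220559.
1 − 2Q = 0.798882, giving −¼ ln(0.798882) = 0.056136.
d = 0.220559 + 0.056136 = 0.276695.
Under a molecular clock d = 2μt, so t = d/(2μ) = 0.276695 / (2 × 2.5 × 10^-9) = 55.34 million years.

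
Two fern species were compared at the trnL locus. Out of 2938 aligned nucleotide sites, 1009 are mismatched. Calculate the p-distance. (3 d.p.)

p = 1009/2938 = 0.343430… ≈ 0.343 (to 3 d.p.).

0.343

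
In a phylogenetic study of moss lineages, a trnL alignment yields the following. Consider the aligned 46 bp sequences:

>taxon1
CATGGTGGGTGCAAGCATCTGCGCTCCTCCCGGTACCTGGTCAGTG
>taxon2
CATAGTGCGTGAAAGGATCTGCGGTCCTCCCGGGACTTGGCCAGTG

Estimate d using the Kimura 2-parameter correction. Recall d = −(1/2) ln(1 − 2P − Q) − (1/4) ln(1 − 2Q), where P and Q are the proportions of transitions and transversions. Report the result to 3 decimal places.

Of 46 sites, 3 differences are transitions and 5 are transversions, so P = 3/46 ≈ 0.065217 and Q = 5/46 ≈ 0.108696.
Under the Kimura two-parameter model, d = −½ ln(1 − 2P − Q) − ¼ ln(1 − 2Q).
1 − 2P − Q = 0.76087, giving −½ ln(0.76087) = 0.136646.
1 − 2Q = 0.782608, giving −¼ ln(0.782608) = 0.061281.
d = 0.136646 + 0.061281 = 0.197927.

0.198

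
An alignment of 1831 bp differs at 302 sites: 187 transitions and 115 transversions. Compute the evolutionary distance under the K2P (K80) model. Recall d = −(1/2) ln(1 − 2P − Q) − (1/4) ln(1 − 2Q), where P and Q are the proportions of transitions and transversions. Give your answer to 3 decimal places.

P = 187/1831 ≈ 0.10213 and Q = 115/1831 ≈ 0.062807.
Under the Kimura two-parameter model, d = −½ ln(1 − 2P − Q) − ¼ ln(1 − 2Q).
1 − 2P − Q = 0.732933, giving −½ ln(0.732933) = 0.155350.
1 − 2Q = 0.874386, giving −¼ ln(0.874386) = 0.033558.
d = 0.155350 + 0.033558 = 0.188908.

0.189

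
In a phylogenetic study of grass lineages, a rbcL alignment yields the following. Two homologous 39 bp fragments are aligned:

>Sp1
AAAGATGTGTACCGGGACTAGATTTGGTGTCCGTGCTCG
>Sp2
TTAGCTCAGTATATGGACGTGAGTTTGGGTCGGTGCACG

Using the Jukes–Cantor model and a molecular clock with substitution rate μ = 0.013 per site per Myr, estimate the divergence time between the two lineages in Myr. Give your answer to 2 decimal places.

20.74

The sequences differ at 15 of 39 sites, so p = 15/39 ≈ 0.384615.
d = −(3/4) ln(1 − 4p/3) = −0.75 ln(1 − 0.51282) = −0.75 ln(0.48718)
  = −0.75 × (-0.719122) = 0.539342 substitutions/site.
Under a molecular clock d = 2μt, so t = d/(2μ) = 0.539342 / (2 × 0.013) = 20.74 Myr.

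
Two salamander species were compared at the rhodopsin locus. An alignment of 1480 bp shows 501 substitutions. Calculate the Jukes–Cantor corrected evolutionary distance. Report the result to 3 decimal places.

p = 501/1480 ≈ 0.338514.
d = −(3/4) ln(1 − 4p/3) = −0.75 ln(1 − 0.451352) = −0.75 ln(0.548648)
  = −0.75 × (-0.600298) = 0.450224 substitutions/site.

0.450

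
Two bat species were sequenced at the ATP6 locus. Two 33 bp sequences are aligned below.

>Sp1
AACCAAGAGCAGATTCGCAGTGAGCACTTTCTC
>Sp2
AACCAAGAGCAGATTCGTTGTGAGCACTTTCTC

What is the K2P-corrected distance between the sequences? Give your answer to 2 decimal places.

0.06

Of 33 sites, 1 differences are transitions and 1 are transversions, so P = 1/33 ≈ 0.030303 and Q = 1/33 ≈ 0.030303.
Under the Kimura two-parameter model, d = −½ ln(1 − 2P − Q) − ¼ ln(1 − 2Q).
1 − 2P − Q = 0.909091, giving −½ ln(0.909091) = 0.047655.
1 − 2Q = 0.939394, giving −¼ ln(0.939394) = 0.015630.
d = 0.047655 + 0.015630 = 0.063285.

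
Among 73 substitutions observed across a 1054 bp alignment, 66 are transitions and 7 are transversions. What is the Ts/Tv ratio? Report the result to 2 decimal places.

R = 66/7 = 9.428571… ≈ 9.43 (to 2 d.p.).

9.43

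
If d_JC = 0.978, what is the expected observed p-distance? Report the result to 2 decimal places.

p = (3/4)(1 − e^(−4d/3)) = 0.75 × (1 − e^(-1.304)) = 0.75 × (1 − 0.271444) = 0.546417.

0.55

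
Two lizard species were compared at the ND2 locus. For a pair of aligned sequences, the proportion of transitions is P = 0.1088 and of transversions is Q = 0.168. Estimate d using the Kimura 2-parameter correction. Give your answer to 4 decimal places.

Under the Kimura two-parameter model, d = −½ ln(1 − 2P − Q) − ¼ ln(1 − 2Q).
1 − 2P − Q = 0.6144, giving −½ ln(0.6144) = 0.243555.
1 − 2Q = 0.664, giving −¼ ln(0.664) = 0.102368.
d = 0.243555 + 0.102368 = 0.345923.

0.3459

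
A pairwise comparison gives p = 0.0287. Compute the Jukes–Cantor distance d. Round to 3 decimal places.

d = −(3/4) ln(1 − 4p/3) = −0.75 ln(1 − 0.038267) = −0.75 ln(0.961733)
  = −0.75 × (-0.039018) = 0.029264 substitutions/site.

0.029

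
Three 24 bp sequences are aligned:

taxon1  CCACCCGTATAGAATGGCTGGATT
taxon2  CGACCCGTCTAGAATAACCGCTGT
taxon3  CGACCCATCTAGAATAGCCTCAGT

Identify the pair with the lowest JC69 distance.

taxon1–taxon2: 8/24 differ, p = 0.333, d = 0.441.
taxon1–taxon3: 8/24 differ, p = 0.333, d = 0.441.
taxon2–taxon3: 4/24 differ, p = 0.167, d = 0.188.
The smallest distance is between taxon2 and taxon3.

taxon2 and taxon3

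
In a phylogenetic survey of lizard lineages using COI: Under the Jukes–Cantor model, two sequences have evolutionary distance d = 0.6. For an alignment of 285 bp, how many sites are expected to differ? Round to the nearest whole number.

118

Invert JC69: p = (3/4)(1 − e^(−4d/3)) = 0.75 × (1 − e^(-0.8)) = 0.75 × (1 − 0.449329) = 0.413003.
Expected differing sites = pL ≈ 0.413003 × 285 = 117.705855 ≈ 118.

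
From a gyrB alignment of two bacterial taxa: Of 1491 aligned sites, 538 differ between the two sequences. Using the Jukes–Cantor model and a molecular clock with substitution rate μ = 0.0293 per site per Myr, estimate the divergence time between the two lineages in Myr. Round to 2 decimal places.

8.40

p = 538/1491 ≈ 0.360832.
d = −(3/4) ln(1 − 4p/3) = −0.75 ln(1 − 0.481109) = −0.75 ln(0.518891)
  = −0.75 × (-0.656061) = 0.492046 substitutions/site.
Under a molecular clock d = 2μt, so t = d/(2μ) = 0.492046 / (2 × 0.0293) = 8.40 Myr.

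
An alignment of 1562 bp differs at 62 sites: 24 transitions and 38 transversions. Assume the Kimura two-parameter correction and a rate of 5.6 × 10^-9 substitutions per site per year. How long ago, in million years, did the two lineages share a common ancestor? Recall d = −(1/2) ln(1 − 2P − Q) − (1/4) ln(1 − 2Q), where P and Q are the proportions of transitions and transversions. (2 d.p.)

3.64

P = 24/1562 ≈ 0.015365 and Q = 38/1562 ≈ 0.024328.
Under the Kimura two-parameter model, d = −½ ln(1 − 2P − Q) − ¼ ln(1 − 2Q).
1 − 2P − Q = 0.944942, giving −½ ln(0.944942) = 0.028316.
1 − 2Q = 0.951344, giving −¼ ln(0.951344) = 0.012470.
d = 0.028316 + 0.012470 = 0.040786.
Under a molecular clock d = 2μt, so t = d/(2μ) = 0.040786 / (2 × 5.6 × 10^-9) = 3.64 million years.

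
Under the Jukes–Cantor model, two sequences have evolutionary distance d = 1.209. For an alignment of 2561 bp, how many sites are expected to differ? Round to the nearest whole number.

Invert JC69: p = (3/4)(1 − e^(−4d/3)) = 0.75 × (1 − e^(-1.612)) = 0.75 × (1 − 0.199488) = 0.600384.
Expected differing sites = pL ≈ 0.600384 × 2561 = 1537.583424 ≈ 1538.

1538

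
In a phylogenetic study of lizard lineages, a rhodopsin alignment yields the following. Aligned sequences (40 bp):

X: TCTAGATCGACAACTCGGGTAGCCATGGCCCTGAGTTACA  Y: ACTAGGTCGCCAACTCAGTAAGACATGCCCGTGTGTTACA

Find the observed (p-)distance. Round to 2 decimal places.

The sequences differ at 10 of 40 positions (sites 1, 6, 10, 17, 19, 20, 23, 28, 31, 34).
p = 10/40 = 0.25.

0.25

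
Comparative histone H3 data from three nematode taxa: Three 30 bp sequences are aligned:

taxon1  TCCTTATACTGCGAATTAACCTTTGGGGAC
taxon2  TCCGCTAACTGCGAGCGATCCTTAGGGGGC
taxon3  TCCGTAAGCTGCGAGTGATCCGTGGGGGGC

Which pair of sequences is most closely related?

taxon2 and taxon3

taxon1–taxon2: 10/30 differ, p = 0.333, d = 0.441.
taxon1–taxon3: 9/30 differ, p = 0.300, d = 0.383.
taxon2–taxon3: 6/30 differ, p = 0.200, d = 0.233.
The smallest distance is between taxon2 and taxon3.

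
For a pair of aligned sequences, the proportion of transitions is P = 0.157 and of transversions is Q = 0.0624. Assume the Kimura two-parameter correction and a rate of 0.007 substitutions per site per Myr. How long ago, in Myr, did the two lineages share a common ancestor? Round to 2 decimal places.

19.25

Under the Kimura two-parameter model, d = −½ ln(1 − 2P − Q) − ¼ ln(1 − 2Q).
1 − 2P − Q = 0.6236, giving −½ ln(0.6236) = 0.236123.
1 − 2Q = 0.8752, giving −¼ ln(0.8752) = 0.033326.
d = 0.236123 + 0.033326 = 0.269449.
Under a molecular clock d = 2μt, so t = d/(2μ) = 0.269449 / (2 × 0.007) = 19.25 Myr.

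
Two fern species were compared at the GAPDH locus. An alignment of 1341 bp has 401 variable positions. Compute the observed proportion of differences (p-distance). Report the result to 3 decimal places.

0.299

p = 401/1341 = 0.299030… ≈ 0.299 (to 3 d.p.).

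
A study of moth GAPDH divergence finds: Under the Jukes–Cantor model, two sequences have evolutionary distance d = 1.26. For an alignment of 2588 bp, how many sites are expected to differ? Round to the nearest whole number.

Invert JC69: p = (3/4)(1 − e^(−4d/3)) = 0.75 × (1 − e^(-1.68)) = 0.75 × (1 − 0.186374) = 0.610220.
Expected differing sites = pL ≈ 0.610220 × 2588 = 1579.24936 ≈ 1579.

1579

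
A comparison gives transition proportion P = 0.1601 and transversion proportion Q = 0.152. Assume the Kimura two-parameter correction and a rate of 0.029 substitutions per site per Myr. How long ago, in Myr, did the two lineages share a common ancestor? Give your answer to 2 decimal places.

7.07

Under the Kimura two-parameter model, d = −½ ln(1 − 2P − Q) − ¼ ln(1 − 2Q).
1 − 2P − Q = 0.5278, giving −½ ln(0.5278) = 0.319519.
1 − 2Q = 0.696, giving −¼ ln(0.696) = 0.090601.
d = 0.319519 + 0.090601 = 0.410120.
Under a molecular clock d = 2μt, so t = d/(2μ) = 0.410120 / (2 × 0.029) = 7.07 Myr.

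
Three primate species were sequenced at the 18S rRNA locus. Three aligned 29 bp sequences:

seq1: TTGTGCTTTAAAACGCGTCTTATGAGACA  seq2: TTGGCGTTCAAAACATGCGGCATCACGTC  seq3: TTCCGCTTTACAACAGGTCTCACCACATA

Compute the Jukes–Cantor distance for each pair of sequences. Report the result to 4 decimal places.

seq1–seq2: 15/29 sites differ → p ≈ 0.517241, d = −0.75 ln(1 − 0.689655) = 0.877553 ≈ 0.8776.
seq1–seq3: 10/29 sites differ → p ≈ 0.344828, d = −0.75 ln(1 − 0.459771) = 0.461822 ≈ 0.4618.
seq2–seq3: 13/29 sites differ → p ≈ 0.448276, d = −0.75 ln(1 − 0.597701) = 0.682920 ≈ 0.6829.

d(seq1,seq2) = 0.8776, d(seq1,seq3) = 0.4618, d(seq2,seq3) = 0.6829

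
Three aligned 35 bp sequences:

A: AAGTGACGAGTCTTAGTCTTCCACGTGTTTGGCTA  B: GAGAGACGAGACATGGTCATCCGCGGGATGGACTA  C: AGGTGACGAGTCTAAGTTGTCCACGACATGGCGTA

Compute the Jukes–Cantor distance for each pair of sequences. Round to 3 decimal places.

A–B: 11/35 sites differ → p ≈ 0.314286, d = −0.75 ln(1 − 0.419048) = 0.407315 ≈ 0.407.
A–C: 10/35 sites differ → p ≈ 0.285714, d = −0.75 ln(1 − 0.380952) = 0.359679 ≈ 0.360.
B–C: 14/35 sites differ → p = 0.4, d = −0.75 ln(1 − 0.533333) = 0.571605 ≈ 0.572.

d(A,B) = 0.407, d(A,C) = 0.360, d(B,C) = 0.572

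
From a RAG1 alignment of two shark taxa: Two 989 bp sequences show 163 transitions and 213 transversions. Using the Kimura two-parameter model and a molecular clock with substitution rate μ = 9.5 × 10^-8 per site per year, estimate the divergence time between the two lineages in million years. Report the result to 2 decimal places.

2.81

P = 163/989 ≈ 0.164813 and Q = 213/989 ≈ 0.215369.
Under the Kimura two-parameter model, d = −½ ln(1 − 2P − Q) − ¼ ln(1 − 2Q).
1 − 2P − Q = 0.455005, giving −½ ln(0.455005) = 0.393723.
1 − 2Q = 0.569262, giving −¼ ln(0.569262) = 0.140854.
d = 0.393723 + 0.140854 = 0.534577.
Under a molecular clock d = 2μt, so t = d/(2μ) = 0.534577 / (2 × 9.5 × 10^-8) = 2.81 million years.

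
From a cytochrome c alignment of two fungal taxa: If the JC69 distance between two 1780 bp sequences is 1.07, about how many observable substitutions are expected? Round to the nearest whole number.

1014

Invert JC69: p = (3/4)(1 − e^(−4d/3)) = 0.75 × (1 − e^(-1.426667)) = 0.75 × (1 − 0.240108) = 0.569919.
Expected differing sites = pL ≈ 0.569919 × 1780 = 1014.45582 ≈ 1014.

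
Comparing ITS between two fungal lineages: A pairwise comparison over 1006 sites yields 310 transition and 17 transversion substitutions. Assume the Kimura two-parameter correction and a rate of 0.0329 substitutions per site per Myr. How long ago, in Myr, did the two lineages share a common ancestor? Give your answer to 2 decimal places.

P = 310/1006 ≈ 0.308151 and Q = 17/1006 ≈ 0.016899.
Under the Kimura two-parameter model, d = −½ ln(1 − 2P − Q) − ¼ ln(1 − 2Q).
1 − 2P − Q = 0.366799, giving −½ ln(0.366799) = 0.501471.
1 − 2Q = 0.966202, giving −¼ ln(0.966202) = 0.008596.
d = 0.501471 + 0.008596 = 0.510067.
Under a molecular clock d = 2μt, so t = d/(2μ) = 0.510067 / (2 × 0.0329) = 7.75 Myr.

7.75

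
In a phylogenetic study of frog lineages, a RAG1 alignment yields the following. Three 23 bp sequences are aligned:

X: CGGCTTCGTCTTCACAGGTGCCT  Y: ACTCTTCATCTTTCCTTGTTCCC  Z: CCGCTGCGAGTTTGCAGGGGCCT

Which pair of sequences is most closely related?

X–Y: 10/23 differ, p = 0.435, d = 0.650.
X–Z: 7/23 differ, p = 0.304, d = 0.390.
Y–Z: 12/23 differ, p = 0.522, d = 0.892.
The smallest distance is between X and Z.

X and Z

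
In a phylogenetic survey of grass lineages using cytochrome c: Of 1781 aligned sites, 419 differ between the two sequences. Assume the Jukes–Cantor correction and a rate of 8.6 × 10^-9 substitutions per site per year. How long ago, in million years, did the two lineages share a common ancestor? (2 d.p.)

p = 419/1781 ≈ 0.235261.
d = −(3/4) ln(1 − 4p/3) = −0.75 ln(1 − 0.313681) = −0.75 ln(0.686319)
  = −0.75 × (-0.376413) = 0.282310 substitutions/site.
Under a molecular clock d = 2μt, so t = d/(2μ) = 0.282310 / (2 × 8.6 × 10^-9) = 16.41 million years.

16.41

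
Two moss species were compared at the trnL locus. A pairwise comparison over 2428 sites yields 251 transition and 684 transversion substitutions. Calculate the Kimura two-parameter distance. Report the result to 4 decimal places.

0.5424

P = 251/2428 ≈ 0.103377 and Q = 684/2428 ≈ 0.281713.
Under the Kimura two-parameter model, d = −½ ln(1 − 2P − Q) − ¼ ln(1 − 2Q).
1 − 2P − Q = 0.511533, giving −½ ln(0.511533) = 0.335172.
1 − 2Q = 0.436574, giving −¼ ln(0.436574) = 0.207199.
d = 0.335172 + 0.207199 = 0.542371.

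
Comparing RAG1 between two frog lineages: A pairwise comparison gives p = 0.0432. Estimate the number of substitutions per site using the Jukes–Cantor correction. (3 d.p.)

d = −(3/4) ln(1 − 4p/3) = −0.75 ln(1 − 0.0576) = −0.75 ln(0.9424)
  = −0.75 × (-0.059325) = 0.044494 substitutions/site.

0.044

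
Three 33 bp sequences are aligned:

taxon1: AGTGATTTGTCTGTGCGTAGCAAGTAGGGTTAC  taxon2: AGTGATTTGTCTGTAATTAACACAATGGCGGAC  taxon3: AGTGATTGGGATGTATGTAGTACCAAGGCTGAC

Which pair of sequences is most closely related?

taxon2 and taxon3

taxon1–taxon2: 11/33 differ, p = 0.333, d = 0.441.
taxon1–taxon3: 11/33 differ, p = 0.333, d = 0.441.
taxon2–taxon3: 10/33 differ, p = 0.303, d = 0.388.
The smallest distance is between taxon2 and taxon3.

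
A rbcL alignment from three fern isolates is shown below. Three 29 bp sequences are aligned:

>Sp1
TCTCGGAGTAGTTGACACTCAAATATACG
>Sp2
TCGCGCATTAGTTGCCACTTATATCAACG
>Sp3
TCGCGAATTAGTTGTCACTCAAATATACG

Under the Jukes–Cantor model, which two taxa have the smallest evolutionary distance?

Sp1 and Sp3

Sp1–Sp2: 8/29 differ, p = 0.276, d = 0.344.
Sp1–Sp3: 4/29 differ, p = 0.138, d = 0.152.
Sp2–Sp3: 6/29 differ, p = 0.207, d = 0.242.
The smallest distance is between Sp1 and Sp3.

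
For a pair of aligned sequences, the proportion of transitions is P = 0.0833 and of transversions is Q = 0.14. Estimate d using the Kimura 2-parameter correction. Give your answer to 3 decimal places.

0.265

Under the Kimura two-parameter model, d = −½ ln(1 − 2P − Q) − ¼ ln(1 − 2Q).
1 − 2P − Q = 0.6934, giving −½ ln(0.6934) = 0.183074.
1 − 2Q = 0.72, giving −¼ ln(0.72) = 0.082126.
d = 0.183074 + 0.082126 = 0.265200.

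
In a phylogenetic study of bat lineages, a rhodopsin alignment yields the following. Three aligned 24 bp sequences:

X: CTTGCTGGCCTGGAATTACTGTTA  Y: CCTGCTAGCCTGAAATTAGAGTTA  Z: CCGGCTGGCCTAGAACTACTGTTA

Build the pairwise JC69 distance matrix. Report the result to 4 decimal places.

d(X,Y) = 0.2441, d(X,Z) = 0.1885, d(Y,Z) = 0.3694

X–Y: 5/24 sites differ → p ≈ 0.208333, d = −0.75 ln(1 − 0.277777) = 0.244066 ≈ 0.2441.
X–Z: 4/24 sites differ → p ≈ 0.166667, d = −0.75 ln(1 − 0.222223) = 0.188487 ≈ 0.1885.
Y–Z: 7/24 sites differ → p ≈ 0.291667, d = −0.75 ln(1 − 0.388889) = 0.369358 ≈ 0.3694.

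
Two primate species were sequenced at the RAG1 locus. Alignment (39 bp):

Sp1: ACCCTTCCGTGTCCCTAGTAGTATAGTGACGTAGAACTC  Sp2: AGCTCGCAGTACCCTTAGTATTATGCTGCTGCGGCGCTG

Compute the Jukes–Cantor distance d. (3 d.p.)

0.717

The sequences differ at 18 of 39 sites, so p = 18/39 ≈ 0.461538.
d = −(3/4) ln(1 − 4p/3) = −0.75 ln(1 − 0.615384) = −0.75 ln(0.384616)
  = −0.75 × (-0.955510) = 0.716633 substitutions/site.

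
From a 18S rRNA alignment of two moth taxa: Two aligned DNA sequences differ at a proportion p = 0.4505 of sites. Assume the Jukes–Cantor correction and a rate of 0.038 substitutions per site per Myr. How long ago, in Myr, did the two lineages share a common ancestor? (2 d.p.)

9.06

d = −(3/4) ln(1 − 4p/3) = −0.75 ln(1 − 0.600667) = −0.75 ln(0.399333)
  = −0.75 × (-0.917960) = 0.688470 substitutions/site.
Under a molecular clock d = 2μt, so t = d/(2μ) = 0.688470 / (2 × 0.038) = 9.06 Myr.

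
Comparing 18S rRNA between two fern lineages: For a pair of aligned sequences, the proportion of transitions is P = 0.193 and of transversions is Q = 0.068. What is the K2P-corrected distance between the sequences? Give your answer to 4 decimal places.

Under the Kimura two-parameter model, d = −½ ln(1 − 2P − Q) − ¼ ln(1 − 2Q).
1 − 2P − Q = 0.546, giving −½ ln(0.546) = 0.302568.
1 − 2Q = 0.864, giving −¼ ln(0.864) = 0.036546.
d = 0.302568 + 0.036546 = 0.339114.

0.3391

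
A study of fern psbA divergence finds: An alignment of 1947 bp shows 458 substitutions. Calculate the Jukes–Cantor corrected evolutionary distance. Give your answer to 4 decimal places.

0.2823

p = 458/1947 ≈ 0.235234.
d = −(3/4) ln(1 − 4p/3) = −0.75 ln(1 − 0.313645) = −0.75 ln(0.686355)
  = −0.75 × (-0.376360) = 0.282270 substitutions/site.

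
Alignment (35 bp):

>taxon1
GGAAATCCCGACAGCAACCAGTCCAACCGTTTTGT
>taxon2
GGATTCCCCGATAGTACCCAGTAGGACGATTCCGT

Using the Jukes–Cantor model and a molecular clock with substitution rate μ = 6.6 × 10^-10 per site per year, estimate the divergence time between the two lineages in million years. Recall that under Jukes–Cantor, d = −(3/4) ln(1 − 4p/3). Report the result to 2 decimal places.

388.45

The sequences differ at 13 of 35 sites, so p = 13/35 ≈ 0.371429.
d = −(3/4) ln(1 − 4p/3) = −0.75 ln(1 − 0.495239) = −0.75 ln(0.504761)
  = −0.75 × (-0.683670) = 0.512753 substitutions/site.
Under a molecular clock d = 2μt, so t = d/(2μ) = 0.512753 / (2 × 6.6 × 10^-10) = 388.45 million years.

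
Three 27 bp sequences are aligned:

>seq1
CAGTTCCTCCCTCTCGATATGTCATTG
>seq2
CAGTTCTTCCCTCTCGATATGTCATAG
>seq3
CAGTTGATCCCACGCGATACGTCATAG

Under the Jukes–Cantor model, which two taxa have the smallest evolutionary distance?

seq1 and seq2

seq1–seq2: 2/27 differ, p = 0.074, d = 0.078.
seq1–seq3: 6/27 differ, p = 0.222, d = 0.264.
seq2–seq3: 5/27 differ, p = 0.185, d = 0.213.
The smallest distance is between seq1 and seq2.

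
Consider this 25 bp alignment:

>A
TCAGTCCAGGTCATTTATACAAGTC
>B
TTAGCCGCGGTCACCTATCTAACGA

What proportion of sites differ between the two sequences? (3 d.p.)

The sequences differ at 11 of 25 positions.
p = 11/25 = 0.440.

0.440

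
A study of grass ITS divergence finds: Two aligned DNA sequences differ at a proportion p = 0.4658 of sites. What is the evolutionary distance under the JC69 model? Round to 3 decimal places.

0.728

d = −(3/4) ln(1 − 4p/3) = −0.75 ln(1 − 0.621067) = −0.75 ln(0.378933)
  = −0.75 × (-0.970396) = 0.727797 substitutions/site.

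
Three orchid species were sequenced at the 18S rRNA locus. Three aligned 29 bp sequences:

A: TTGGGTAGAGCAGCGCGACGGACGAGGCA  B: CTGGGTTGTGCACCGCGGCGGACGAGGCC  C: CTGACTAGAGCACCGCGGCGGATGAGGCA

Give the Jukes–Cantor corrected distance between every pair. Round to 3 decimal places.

A–B: 6/29 sites differ → p ≈ 0.206897, d = −0.75 ln(1 − 0.275863) = 0.242081 ≈ 0.242.
A–C: 6/29 sites differ → p ≈ 0.206897, d = −0.75 ln(1 − 0.275863) = 0.242081 ≈ 0.242.
B–C: 6/29 sites differ → p ≈ 0.206897, d = −0.75 ln(1 − 0.275863) = 0.242081 ≈ 0.242.

d(A,B) = 0.242, d(A,C) = 0.242, d(B,C) = 0.242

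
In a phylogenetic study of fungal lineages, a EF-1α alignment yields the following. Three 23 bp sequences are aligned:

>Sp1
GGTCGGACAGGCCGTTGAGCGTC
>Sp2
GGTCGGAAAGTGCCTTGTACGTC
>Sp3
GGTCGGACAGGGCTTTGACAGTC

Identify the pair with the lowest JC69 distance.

Sp1 and Sp3

Sp1–Sp2: 6/23 differ, p = 0.261, d = 0.321.
Sp1–Sp3: 4/23 differ, p = 0.174, d = 0.198.
Sp2–Sp3: 6/23 differ, p = 0.261, d = 0.321.
The smallest distance is between Sp1 and Sp3.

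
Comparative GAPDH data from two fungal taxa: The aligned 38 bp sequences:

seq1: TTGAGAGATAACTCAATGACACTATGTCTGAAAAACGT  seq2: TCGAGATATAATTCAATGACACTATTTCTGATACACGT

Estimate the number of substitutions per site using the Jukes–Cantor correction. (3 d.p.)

The sequences differ at 6 of 38 sites (2, 7, 12, 26, 32, 34), so p = 6/38 ≈ 0.157895.
d = −(3/4) ln(1 − 4p/3) = −0.75 ln(1 − 0.210527) = −0.75 ln(0.789473)
  = −0.75 × (-0.236390) = 0.177293 substitutions/site.

0.177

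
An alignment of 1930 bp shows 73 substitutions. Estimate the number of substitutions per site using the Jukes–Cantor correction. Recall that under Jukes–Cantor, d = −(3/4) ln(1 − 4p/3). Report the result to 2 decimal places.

p = 73/1930 ≈ 0.037824.
d = −(3/4) ln(1 − 4p/3) = −0.75 ln(1 − 0.050432) = −0.75 ln(0.949568)
  = −0.75 × (-0.051748) = 0.038811 substitutions/site.

0.04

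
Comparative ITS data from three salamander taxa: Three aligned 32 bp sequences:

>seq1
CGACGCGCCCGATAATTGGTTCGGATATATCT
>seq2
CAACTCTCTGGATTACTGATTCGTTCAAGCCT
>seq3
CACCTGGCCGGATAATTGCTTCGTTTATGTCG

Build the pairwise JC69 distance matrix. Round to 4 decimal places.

seq1–seq2: 14/32 sites differ → p = 0.4375, d = −0.75 ln(1 − 0.583333) = 0.656601 ≈ 0.6566.
seq1–seq3: 10/32 sites differ → p = 0.3125, d = −0.75 ln(1 − 0.416667) = 0.404248 ≈ 0.4042.
seq2–seq3: 11/32 sites differ → p = 0.34375, d = −0.75 ln(1 − 0.458333) = 0.459828 ≈ 0.4598.

d(seq1,seq2) = 0.6566, d(seq1,seq3) = 0.4042, d(seq2,seq3) = 0.4598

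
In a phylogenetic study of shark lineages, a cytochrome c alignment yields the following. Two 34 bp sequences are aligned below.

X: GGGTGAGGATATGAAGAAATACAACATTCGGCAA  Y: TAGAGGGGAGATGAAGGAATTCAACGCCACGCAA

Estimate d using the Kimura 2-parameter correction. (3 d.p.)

0.486

Of 34 sites, 6 differences are transitions and 6 are transversions, so P = 6/34 ≈ 0.176471 and Q = 6/34 ≈ 0.176471.
Under the Kimura two-parameter model, d = −½ ln(1 − 2P − Q) − ¼ ln(1 − 2Q).
1 − 2P − Q = 0.470587, giving −½ ln(0.470587) = 0.376887.
1 − 2Q = 0.647058, giving −¼ ln(0.647058) = 0.108830.
d = 0.376887 + 0.108830 = 0.485717.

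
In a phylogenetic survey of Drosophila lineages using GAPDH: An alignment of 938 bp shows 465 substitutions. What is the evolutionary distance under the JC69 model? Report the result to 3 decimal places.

0.811

p = 465/938 ≈ 0.495736.
d = −(3/4) ln(1 − 4p/3) = −0.75 ln(1 − 0.660981) = −0.75 ln(0.339019)
  = −0.75 × (-1.081699) = 0.811274 substitutions/site.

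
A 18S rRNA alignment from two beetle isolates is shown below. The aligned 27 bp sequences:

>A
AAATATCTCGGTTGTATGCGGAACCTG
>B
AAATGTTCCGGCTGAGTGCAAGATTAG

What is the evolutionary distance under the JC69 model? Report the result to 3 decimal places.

0.673

The sequences differ at 12 of 27 sites, so p = 12/27 ≈ 0.444444.
d = −(3/4) ln(1 − 4p/3) = −0.75 ln(1 − 0.592592) = −0.75 ln(0.407408)
  = −0.75 × (-0.897940) = 0.673455 substitutions/site.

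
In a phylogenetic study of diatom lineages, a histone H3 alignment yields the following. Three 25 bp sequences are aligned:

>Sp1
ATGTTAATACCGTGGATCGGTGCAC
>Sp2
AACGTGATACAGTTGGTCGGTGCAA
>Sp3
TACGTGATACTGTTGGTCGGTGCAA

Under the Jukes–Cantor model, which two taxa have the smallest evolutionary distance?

Sp1–Sp2: 8/25 differ, p = 0.320, d = 0.417.
Sp1–Sp3: 9/25 differ, p = 0.360, d = 0.490.
Sp2–Sp3: 2/25 differ, p = 0.080, d = 0.085.
The smallest distance is between Sp2 and Sp3.

Sp2 and Sp3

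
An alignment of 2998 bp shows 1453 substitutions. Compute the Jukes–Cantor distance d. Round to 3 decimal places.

0.779

p = 1453/2998 ≈ 0.484656.
d = −(3/4) ln(1 − 4p/3) = −0.75 ln(1 − 0.646208) = −0.75 ln(0.353792)
  = −0.75 × (-1.039046) = 0.779285 substitutions/site.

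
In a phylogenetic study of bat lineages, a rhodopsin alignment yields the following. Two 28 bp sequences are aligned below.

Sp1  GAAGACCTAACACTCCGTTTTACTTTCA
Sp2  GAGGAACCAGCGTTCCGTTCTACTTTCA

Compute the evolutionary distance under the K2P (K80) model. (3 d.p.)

0.331

Of 28 sites, 6 differences are transitions and 1 are transversions, so P = 6/28 ≈ 0.214286 and Q = 1/28 ≈ 0.035714.
Under the Kimura two-parameter model, d = −½ ln(1 − 2P − Q) − ¼ ln(1 − 2Q).
1 − 2P − Q = 0.535714, giving −½ ln(0.535714) = 0.312077.
1 − 2Q = 0.928572, giving −¼ ln(0.928572) = 0.018527.
d = 0.312077 + 0.018527 = 0.330604.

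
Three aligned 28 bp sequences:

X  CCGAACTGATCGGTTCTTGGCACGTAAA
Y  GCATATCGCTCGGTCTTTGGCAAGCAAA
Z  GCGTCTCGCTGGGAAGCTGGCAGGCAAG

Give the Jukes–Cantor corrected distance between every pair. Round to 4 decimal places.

X–Y: 10/28 sites differ → p ≈ 0.357143, d = −0.75 ln(1 − 0.476191) = 0.484971 ≈ 0.4850.
X–Z: 14/28 sites differ → p = 0.5, d = −0.75 ln(1 − 0.666667) = 0.823960 ≈ 0.8240.
Y–Z: 9/28 sites differ → p ≈ 0.321429, d = −0.75 ln(1 − 0.428572) = 0.419713 ≈ 0.4197.

d(X,Y) = 0.4850, d(X,Z) = 0.8240, d(Y,Z) = 0.4197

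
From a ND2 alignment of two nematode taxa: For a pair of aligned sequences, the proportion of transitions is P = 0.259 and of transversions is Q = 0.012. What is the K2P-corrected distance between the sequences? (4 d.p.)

Under the Kimura two-parameter model, d = −½ ln(1 − 2P − Q) − ¼ ln(1 − 2Q).
1 − 2P − Q = 0.47, giving −½ ln(0.47) = 0.377511.
1 − 2Q = 0.976, giving −¼ ln(0.976) = 0.006073.
d = 0.377511 + 0.006073 = 0.383584.

0.3836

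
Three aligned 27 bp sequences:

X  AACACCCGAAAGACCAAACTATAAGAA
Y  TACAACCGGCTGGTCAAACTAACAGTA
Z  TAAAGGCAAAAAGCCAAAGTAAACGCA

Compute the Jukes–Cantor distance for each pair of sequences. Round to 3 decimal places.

X–Y: 10/27 sites differ → p ≈ 0.37037, d = −0.75 ln(1 − 0.493827) = 0.510658 ≈ 0.511.
X–Z: 11/27 sites differ → p ≈ 0.407407, d = −0.75 ln(1 − 0.543209) = 0.587647 ≈ 0.588.
Y–Z: 13/27 sites differ → p ≈ 0.481481, d = −0.75 ln(1 − 0.641975) = 0.770364 ≈ 0.770.

d(X,Y) = 0.511, d(X,Z) = 0.588, d(Y,Z) = 0.770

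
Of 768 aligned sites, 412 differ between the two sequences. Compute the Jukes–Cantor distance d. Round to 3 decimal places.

p = 412/768 ≈ 0.536458.
d = −(3/4) ln(1 − 4p/3) = −0.75 ln(1 − 0.715277) = −0.75 ln(0.284723)
  = −0.75 × (-1.256239) = 0.942179 substitutions/site.

0.942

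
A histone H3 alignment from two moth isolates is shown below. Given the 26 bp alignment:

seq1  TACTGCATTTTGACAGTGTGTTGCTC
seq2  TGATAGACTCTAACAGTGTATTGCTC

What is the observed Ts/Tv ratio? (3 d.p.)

3.000

Transitions are A↔G and C↔T; transversions are all other mismatches.
Transitions: 6. Transversions: 2.
R = 6/2 = 3.000.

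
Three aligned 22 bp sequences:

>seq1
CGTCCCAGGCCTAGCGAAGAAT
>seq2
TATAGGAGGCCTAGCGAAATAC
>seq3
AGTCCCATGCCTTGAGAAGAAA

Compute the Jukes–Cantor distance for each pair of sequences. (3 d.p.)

seq1–seq2: 8/22 sites differ → p ≈ 0.363636, d = −0.75 ln(1 − 0.484848) = 0.497470 ≈ 0.497.
seq1–seq3: 5/22 sites differ → p ≈ 0.227273, d = −0.75 ln(1 − 0.303031) = 0.270761 ≈ 0.271.
seq2–seq3: 11/22 sites differ → p = 0.5, d = −0.75 ln(1 − 0.666667) = 0.823960 ≈ 0.824.

d(seq1,seq2) = 0.497, d(seq1,seq3) = 0.271, d(seq2,seq3) = 0.824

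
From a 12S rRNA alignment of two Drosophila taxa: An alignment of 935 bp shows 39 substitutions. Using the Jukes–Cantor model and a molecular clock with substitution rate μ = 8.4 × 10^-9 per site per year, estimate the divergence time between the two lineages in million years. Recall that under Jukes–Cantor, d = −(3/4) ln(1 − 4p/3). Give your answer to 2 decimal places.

p = 39/935 ≈ 0.041711.
d = −(3/4) ln(1 − 4p/3) = −0.75 ln(1 − 0.055615) = −0.75 ln(0.944385)
  = −0.75 × (-0.057221) = 0.042916 substitutions/site.
Under a molecular clock d = 2μt, so t = d/(2μ) = 0.042916 / (2 × 8.4 × 10^-9) = 2.55 million years.

2.55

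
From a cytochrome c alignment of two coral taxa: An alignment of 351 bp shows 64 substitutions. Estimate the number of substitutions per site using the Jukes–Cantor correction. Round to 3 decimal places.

0.209

p = 64/351 ≈ 0.182336.
d = −(3/4) ln(1 − 4p/3) = −0.75 ln(1 − 0.243115) = −0.75 ln(0.756885)
  = −0.75 × (-0.278544) = 0.208908 substitutions/site.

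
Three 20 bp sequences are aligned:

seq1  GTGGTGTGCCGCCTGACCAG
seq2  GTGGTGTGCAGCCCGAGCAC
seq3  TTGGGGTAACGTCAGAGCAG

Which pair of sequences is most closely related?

seq1 and seq2

seq1–seq2: 4/20 differ, p = 0.200, d = 0.233.
seq1–seq3: 7/20 differ, p = 0.350, d = 0.471.
seq2–seq3: 8/20 differ, p = 0.400, d = 0.572.
The smallest distance is between seq1 and seq2.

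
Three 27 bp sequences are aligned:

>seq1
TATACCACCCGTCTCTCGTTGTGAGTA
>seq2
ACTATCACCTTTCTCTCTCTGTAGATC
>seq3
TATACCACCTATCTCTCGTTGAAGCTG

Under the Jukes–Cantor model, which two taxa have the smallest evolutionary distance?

seq1–seq2: 11/27 differ, p = 0.407, d = 0.588.
seq1–seq3: 7/27 differ, p = 0.259, d = 0.318.
seq2–seq3: 9/27 differ, p = 0.333, d = 0.441.
The smallest distance is between seq1 and seq3.

seq1 and seq3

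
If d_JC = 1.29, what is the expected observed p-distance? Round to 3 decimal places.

p = (3/4)(1 − e^(−4d/3)) = 0.75 × (1 − e^(-1.72)) = 0.75 × (1 − 0.179066) = 0.615701.

0.616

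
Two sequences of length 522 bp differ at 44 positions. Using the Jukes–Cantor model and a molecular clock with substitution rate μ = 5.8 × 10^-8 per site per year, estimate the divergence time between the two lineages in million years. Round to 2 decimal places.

p = 44/522 ≈ 0.084291.
d = −(3/4) ln(1 − 4p/3) = −0.75 ln(1 − 0.112388) = −0.75 ln(0.887612)
  = −0.75 × (-0.119221) = 0.089416 substitutions/site.
Under a molecular clock d = 2μt, so t = d/(2μ) = 0.089416 / (2 × 5.8 × 10^-8) = 0.77 million years.

0.77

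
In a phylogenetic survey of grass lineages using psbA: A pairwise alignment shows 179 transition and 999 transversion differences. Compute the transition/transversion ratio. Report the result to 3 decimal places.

R = 179/999 = 0.179179… ≈ 0.179 (to 3 d.p.).

0.179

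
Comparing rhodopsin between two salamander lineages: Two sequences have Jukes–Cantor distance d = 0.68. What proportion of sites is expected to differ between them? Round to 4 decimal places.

0.4471

p = (3/4)(1 − e^(−4d/3)) = 0.75 × (1 − e^(-0.906667)) = 0.75 × (1 − 0.403868) = 0.447099.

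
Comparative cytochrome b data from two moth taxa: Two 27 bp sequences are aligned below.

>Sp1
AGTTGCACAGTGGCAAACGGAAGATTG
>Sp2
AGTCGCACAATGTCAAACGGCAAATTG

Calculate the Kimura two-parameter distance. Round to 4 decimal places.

Of 27 sites, 3 differences are transitions and 2 are transversions, so P = 3/27 ≈ 0.111111 and Q = 2/27 ≈ 0.074074.
Under the Kimura two-parameter model, d = −½ ln(1 − 2P − Q) − ¼ ln(1 − 2Q).
1 − 2P − Q = 0.703704, giving −½ ln(0.703704) = 0.175699.
1 − 2Q = 0.851852, giving −¼ ln(0.851852) = 0.040086.
d = 0.175699 + 0.040086 = 0.215785.

0.2158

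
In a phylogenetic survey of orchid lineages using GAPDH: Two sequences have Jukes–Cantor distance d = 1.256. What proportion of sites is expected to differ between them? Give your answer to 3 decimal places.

0.609

p = (3/4)(1 − e^(−4d/3)) = 0.75 × (1 − e^(-1.674667)) = 0.75 × (1 − 0.187371) = 0.609472.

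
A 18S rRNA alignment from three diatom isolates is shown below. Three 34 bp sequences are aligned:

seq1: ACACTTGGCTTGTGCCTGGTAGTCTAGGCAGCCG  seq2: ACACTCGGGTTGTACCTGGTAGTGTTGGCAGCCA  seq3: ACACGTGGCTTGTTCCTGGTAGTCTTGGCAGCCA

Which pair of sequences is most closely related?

seq1 and seq3

seq1–seq2: 6/34 differ, p = 0.176, d = 0.201.
seq1–seq3: 4/34 differ, p = 0.118, d = 0.128.
seq2–seq3: 5/34 differ, p = 0.147, d = 0.164.
The smallest distance is between seq1 and seq3.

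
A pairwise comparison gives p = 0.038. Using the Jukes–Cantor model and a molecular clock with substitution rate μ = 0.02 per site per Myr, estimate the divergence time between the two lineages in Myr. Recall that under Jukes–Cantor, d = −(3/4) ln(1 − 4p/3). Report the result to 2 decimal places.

0.97

d = −(3/4) ln(1 − 4p/3) = −0.75 ln(1 − 0.050667) = −0.75 ln(0.949333)
  = −0.75 × (-0.051996) = 0.038997 substitutions/site.
Under a molecular clock d = 2μt, so t = d/(2μ) = 0.038997 / (2 × 0.02) = 0.97 Myr.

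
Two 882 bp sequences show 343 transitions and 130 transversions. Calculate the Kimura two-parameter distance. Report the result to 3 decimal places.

P = 343/882 ≈ 0.388889 and Q = 130/882 ≈ 0.147392.
Under the Kimura two-parameter model, d = −½ ln(1 − 2P − Q) − ¼ ln(1 − 2Q).
1 − 2P − Q = 0.07483, giving −½ ln(0.07483) = 1.296268.
1 − 2Q = 0.705216, giving −¼ ln(0.705216) = 0.087313.
d = 1.296268 + 0.087313 = 1.383581.

1.384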